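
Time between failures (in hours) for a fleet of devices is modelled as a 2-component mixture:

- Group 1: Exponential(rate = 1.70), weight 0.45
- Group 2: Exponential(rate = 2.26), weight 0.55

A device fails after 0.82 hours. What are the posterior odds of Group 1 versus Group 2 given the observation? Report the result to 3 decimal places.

Posterior odds = (P(Z=i) f_i(x)) / (P(Z=j) f_j(x)); the normalising sum cancels.
Exponential densities:
  L_1 = 1.70·e^(−1.70·0.82) = 1.70·e^(−1.3940) = 0.421738
  L_2 = 2.26·e^(−2.26·0.82) = 2.26·e^(−1.8532) = 0.354221
Odds = (0.45/0.55) × (0.421738/0.354221) = 0.818182 × 1.19061 ≈ 0.974

0.974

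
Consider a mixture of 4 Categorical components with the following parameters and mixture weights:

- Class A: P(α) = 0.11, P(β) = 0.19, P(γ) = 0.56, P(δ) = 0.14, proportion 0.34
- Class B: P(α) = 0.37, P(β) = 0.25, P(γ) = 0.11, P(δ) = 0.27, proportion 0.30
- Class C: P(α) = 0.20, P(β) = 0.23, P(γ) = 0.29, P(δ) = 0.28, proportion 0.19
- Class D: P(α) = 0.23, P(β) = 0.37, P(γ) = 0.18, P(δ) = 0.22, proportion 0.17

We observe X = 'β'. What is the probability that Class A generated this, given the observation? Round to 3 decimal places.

By Bayes' theorem, P(k | x) = P(Z=k) f_k(x) / Σ_j P(Z=j) f_j(x).
Evaluate each component's likelihood at the observed value:
  f_A = 0.19
  f_B = 0.25
  f_C = 0.23
  f_D = 0.37
Multiply by the mixture weights:
  P(Z=A)·f_A = 0.34 × 0.19 = 0.0646
  P(Z=B)·f_B = 0.30 × 0.25 = 0.075
  P(Z=C)·f_C = 0.19 × 0.23 = 0.0437
  P(Z=D)·f_D = 0.17 × 0.37 = 0.0629
Normaliser: 0.0646 + 0.075 + 0.0437 + 0.0629 = 0.2462
P(Class A | the observation) = 0.0646 / 0.2462 ≈ 0.262

0.262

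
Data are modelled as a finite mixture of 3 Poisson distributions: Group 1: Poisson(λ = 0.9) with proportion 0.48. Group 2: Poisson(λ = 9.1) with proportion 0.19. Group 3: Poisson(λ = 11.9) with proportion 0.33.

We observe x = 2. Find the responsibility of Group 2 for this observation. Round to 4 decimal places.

By Bayes' theorem, P(k | x) = π_k f_k(x) / Σ_j π_j f_j(x).
Poisson probabilities:
  p_1 = 0.164661
  p_2 = 0.00462352
  p_3 = 0.000480795
Prior × likelihood for each component:
  π_1·p_1 = 0.48 × 0.164661 = 0.0790371
  π_2·p_2 = 0.19 × 0.00462352 = 0.000878469
  π_3·p_3 = 0.33 × 0.000480795 = 0.000158662
Evidence: 0.0790371 + 0.000878469 + 0.000158662 = 0.0800743
P(Group 2 | 2) ≈ 0.0110

0.0110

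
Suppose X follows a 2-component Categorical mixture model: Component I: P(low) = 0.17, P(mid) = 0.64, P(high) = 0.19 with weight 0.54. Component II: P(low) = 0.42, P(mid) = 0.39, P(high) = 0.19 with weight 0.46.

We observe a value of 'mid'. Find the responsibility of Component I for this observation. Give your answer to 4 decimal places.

The responsibility of component k is P(Z=k) f_k(x) divided by Σ_j P(Z=j) f_j(x).
Evaluate each component's likelihood at the observed value:
  L_I = 0.64
  L_II = 0.39
Unnormalised posteriors:
  P(Z=I)·L_I = 0.54 × 0.64 = 0.3456
  P(Z=II)·L_II = 0.46 × 0.39 = 0.1794
Denominator: 0.3456 + 0.1794 = 0.525
P(Component I | 'mid') = 0.3456 / 0.525 ≈ 0.6583

0.6583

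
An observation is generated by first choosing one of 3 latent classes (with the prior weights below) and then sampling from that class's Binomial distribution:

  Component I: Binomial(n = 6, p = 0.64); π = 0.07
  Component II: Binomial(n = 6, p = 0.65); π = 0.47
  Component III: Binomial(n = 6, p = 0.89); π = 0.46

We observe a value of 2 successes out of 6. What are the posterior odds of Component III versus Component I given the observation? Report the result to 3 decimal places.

0.111

The posterior odds equal the prior odds times the likelihood ratio: (π_i/π_j)·(f_i(x)/f_j(x)).
Component likelihoods at x = 2 successes out of 6:
  f_I = C(6,2)·0.64^2·0.36^4 = 15·0.4096·0.0167962 = 0.103196
  f_II = C(6,2)·0.65^2·0.35^4 = 15·0.4225·0.0150062 = 0.0951021
  f_III = C(6,2)·0.89^2·0.11^4 = 15·0.7921·0.00014641 = 0.00173957
0.000800202 / 0.00722369 ≈ 0.111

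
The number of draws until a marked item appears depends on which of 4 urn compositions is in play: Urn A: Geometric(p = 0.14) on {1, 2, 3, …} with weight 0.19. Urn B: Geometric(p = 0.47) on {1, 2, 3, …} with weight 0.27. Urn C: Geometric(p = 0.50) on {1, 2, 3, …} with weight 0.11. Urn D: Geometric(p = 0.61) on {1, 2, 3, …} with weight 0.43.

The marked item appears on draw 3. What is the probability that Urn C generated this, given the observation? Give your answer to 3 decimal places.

Posterior ∝ prior × likelihood, so P(k | x) ∝ π_k f_k(x); normalise over all components.
Evaluate each component's likelihood at the observed value:
  p_A = 0.14·(1−0.14)^2 = 0.14·0.7396 = 0.103544
  p_B = 0.47·(1−0.47)^2 = 0.47·0.2809 = 0.132023
  p_C = 0.50·(1−0.50)^2 = 0.50·0.25 = 0.125
  p_D = 0.61·(1−0.61)^2 = 0.61·0.1521 = 0.092781
Prior × likelihood for each component:
  π_A·p_A = 0.19 × 0.103544 = 0.0196734
  π_B·p_B = 0.27 × 0.132023 = 0.0356462
  π_C·p_C = 0.11 × 0.125 = 0.01375
  π_D·p_D = 0.43 × 0.092781 = 0.0398958
Marginal: 0.0196734 + 0.0356462 + 0.01375 + 0.0398958 = 0.108965
P(Urn C | the observation) ≈ 0.126

0.126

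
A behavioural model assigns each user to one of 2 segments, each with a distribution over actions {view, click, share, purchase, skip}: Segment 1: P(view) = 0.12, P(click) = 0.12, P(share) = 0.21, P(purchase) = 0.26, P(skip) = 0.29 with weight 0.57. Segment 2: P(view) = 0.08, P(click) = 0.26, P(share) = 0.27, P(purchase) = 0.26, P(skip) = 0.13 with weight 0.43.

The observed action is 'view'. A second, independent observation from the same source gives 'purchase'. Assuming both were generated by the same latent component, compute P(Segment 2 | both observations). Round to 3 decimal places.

0.335

Posterior ∝ prior × likelihood, so P(k | x) ∝ P(Z=k) f_k(x); normalise over all components.
Since both observations come from the same component, the likelihood for component k is f_k(x₁)·f_k(x₂).
  p_1 = [0.12] × [0.26] = 0.0312
  p_2 = [0.08] × [0.26] = 0.0208
Unnormalised posteriors:
  P(Z=1)·p_1 = 0.57 × 0.0312 = 0.017784
  P(Z=2)·p_2 = 0.43 × 0.0208 = 0.008944
Evidence: 0.017784 + 0.008944 = 0.026728
P(Segment 2 | x₁, x₂) ≈ 0.335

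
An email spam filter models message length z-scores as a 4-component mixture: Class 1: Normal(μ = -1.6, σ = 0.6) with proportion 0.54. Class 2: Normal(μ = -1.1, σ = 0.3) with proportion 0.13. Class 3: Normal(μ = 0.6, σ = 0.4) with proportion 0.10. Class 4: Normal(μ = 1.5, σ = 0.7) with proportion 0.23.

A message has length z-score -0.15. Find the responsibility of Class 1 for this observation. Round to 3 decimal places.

0.422

The responsibility of component k is P(Z=k) f_k(x) divided by Σ_j P(Z=j) f_j(x).
Evaluate each component's likelihood at the observed value:
  f_1 = 0.0358557
  f_2 = 0.00883659
  f_3 = 0.171966
  f_4 = 0.0354254
Unnormalised posteriors:
  P(Z=1)·f_1 = 0.54 × 0.0358557 = 0.0193621
  P(Z=2)·f_2 = 0.13 × 0.00883659 = 0.00114876
  P(Z=3)·f_3 = 0.10 × 0.171966 = 0.0171966
  P(Z=4)·f_4 = 0.23 × 0.0354254 = 0.00814785
Denominator: 0.0193621 + 0.00114876 + 0.0171966 + 0.00814785 = 0.0458553
Responsibility of Class 1: 0.0193621 / 0.0458553 ≈ 0.422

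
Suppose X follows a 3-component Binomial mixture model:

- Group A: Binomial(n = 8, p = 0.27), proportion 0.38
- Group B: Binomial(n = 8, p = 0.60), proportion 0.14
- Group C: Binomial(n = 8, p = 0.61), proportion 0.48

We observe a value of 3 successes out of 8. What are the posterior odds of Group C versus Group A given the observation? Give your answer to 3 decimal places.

0.634

Since P(k|x) ∝ π_k f_k(x), the posterior odds are π_i f_i(x) / (π_j f_j(x)).
Component likelihoods at x = 3 successes out of 8:
  p_A = C(8,3)·0.27^3·0.73^5 = 56·0.019683·0.207307 = 0.228504
  p_B = C(8,3)·0.60^3·0.40^5 = 56·0.216·0.01024 = 0.123863
  p_C = C(8,3)·0.61^3·0.39^5 = 56·0.226981·0.00902242 = 0.114683
Odds = (0.48/0.38) × (0.114683/0.228504) = 1.26316 × 0.501888 ≈ 0.634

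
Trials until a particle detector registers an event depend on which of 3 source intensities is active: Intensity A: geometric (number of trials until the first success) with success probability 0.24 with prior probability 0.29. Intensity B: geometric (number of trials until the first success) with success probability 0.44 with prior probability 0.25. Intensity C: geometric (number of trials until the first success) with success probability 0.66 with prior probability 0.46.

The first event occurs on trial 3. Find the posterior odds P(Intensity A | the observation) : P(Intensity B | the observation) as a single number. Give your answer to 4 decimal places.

1.1654

The posterior odds equal the prior odds times the likelihood ratio: (P(Z=i)/P(Z=j))·(f_i(x)/f_j(x)).
Evaluate each component's likelihood at the observed value:
  f_A = 0.138624
  f_B = 0.137984
  f_C = 0.076296
Odds = (0.29/0.25) × (0.138624/0.137984) = 1.16 × 1.00464 ≈ 1.1654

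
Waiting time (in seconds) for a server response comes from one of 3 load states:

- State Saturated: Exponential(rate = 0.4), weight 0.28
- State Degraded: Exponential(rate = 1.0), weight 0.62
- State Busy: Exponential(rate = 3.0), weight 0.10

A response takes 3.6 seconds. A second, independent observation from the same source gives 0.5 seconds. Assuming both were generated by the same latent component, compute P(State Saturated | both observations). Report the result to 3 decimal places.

The responsibility of component k is π_k f_k(x) divided by Σ_j π_j f_j(x).
Since both observations come from the same component, the likelihood for component k is f_k(x₁)·f_k(x₂).
  f_Saturated = [0.4·e^(−0.4·3.6) = 0.4·e^(−1.4400) = 0.0947711] × [0.327492] = 0.0310368
  f_Degraded = [1.0·e^(−1.0·3.6) = 1.0·e^(−3.6000) = 0.0273237] × [0.606531] = 0.0165727
  f_Busy = [3.0·e^(−3.0·3.6) = 3.0·e^(−10.8000) = 6.11985e-05] × [0.66939] = 4.09657e-05
Weight by the priors:
  π_Saturated·f_Saturated = 0.28 × 0.0310368 = 0.00869031
  π_Degraded·f_Degraded = 0.62 × 0.0165727 = 0.0102751
  π_Busy·f_Busy = 0.10 × 4.09657e-05 = 4.09657e-06
Normaliser: 0.00869031 + 0.0102751 + 4.09657e-06 = 0.0189695
So the posterior for State Saturated is 0.00869031 / 0.0189695 ≈ 0.458.

0.458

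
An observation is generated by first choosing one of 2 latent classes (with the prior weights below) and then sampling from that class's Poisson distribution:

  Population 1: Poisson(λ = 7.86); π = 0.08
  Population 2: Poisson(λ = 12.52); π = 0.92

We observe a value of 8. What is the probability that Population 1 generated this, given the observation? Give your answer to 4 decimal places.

0.1814

By Bayes' theorem, P(k | x) = π_k f_k(x) / Σ_j π_j f_j(x).
Component likelihoods at x = 8:
  p_1 = e^(−7.86)·7.86^8/8! = 0.139414
  p_2 = e^(−12.52)·12.52^8/8! = 0.0546949
Prior × likelihood for each component:
  π_1·p_1 = 0.08 × 0.139414 = 0.0111531
  π_2·p_2 = 0.92 × 0.0546949 = 0.0503193
Sum: 0.0111531 + 0.0503193 = 0.0614724
Responsibility of Population 1: 0.0111531 / 0.0614724 ≈ 0.1814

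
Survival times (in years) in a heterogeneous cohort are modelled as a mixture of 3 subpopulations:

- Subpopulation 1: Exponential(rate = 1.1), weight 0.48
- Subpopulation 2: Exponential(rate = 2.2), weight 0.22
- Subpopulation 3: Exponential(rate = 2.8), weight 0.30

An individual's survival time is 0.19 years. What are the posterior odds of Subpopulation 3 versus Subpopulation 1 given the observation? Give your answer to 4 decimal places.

1.1518

Posterior odds = (w_i f_i(x)) / (w_j f_j(x)); the normalising sum cancels.
Exponential densities:
  L_1 = 0.892535
  L_2 = 1.4484
  L_3 = 1.6448
Posterior odds = (w_3·L_3) / (w_1·L_1) = (0.30·1.6448) / (0.48·0.892535) = 0.49344 / 0.428417 ≈ 1.1518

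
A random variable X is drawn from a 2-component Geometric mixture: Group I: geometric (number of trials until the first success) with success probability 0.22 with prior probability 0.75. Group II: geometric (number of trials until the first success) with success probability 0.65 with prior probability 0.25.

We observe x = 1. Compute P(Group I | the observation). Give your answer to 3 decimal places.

P(component k | x) = π_k·f_k(x) / marginal(x), where marginal(x) = Σ_j π_j·f_j(x).
Geometric probabilities:
  f_I = 0.22
  f_II = 0.65
Prior × likelihood for each component:
  π_I·f_I = 0.75 × 0.22 = 0.165
  π_II·f_II = 0.25 × 0.65 = 0.1625
Normaliser: 0.165 + 0.1625 = 0.3275
P(Group I | x) = 0.165 / 0.3275 ≈ 0.504

0.504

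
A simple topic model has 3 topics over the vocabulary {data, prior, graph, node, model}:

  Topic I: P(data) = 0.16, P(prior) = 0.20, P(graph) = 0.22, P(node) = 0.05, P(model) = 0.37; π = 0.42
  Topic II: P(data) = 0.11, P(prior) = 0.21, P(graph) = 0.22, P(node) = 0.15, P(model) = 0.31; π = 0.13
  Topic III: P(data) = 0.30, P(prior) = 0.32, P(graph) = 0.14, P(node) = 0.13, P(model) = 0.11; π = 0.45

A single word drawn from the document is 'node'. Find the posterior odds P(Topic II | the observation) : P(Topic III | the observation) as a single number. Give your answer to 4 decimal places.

The posterior odds equal the prior odds times the likelihood ratio: (π_i/π_j)·(f_i(x)/f_j(x)).
Categorical probabilities:
  L_I = P(node | comp) = 0.05
  L_II = P(node | comp) = 0.15
  L_III = P(node | comp) = 0.13
Odds = (0.13/0.45) × (0.15/0.13) = 0.288889 × 1.15385 ≈ 0.3333

0.3333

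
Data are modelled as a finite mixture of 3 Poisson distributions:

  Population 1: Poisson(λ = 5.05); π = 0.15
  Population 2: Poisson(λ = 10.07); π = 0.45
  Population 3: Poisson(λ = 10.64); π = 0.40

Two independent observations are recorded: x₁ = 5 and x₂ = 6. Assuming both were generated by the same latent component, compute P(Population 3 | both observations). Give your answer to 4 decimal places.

0.0969

By Bayes' theorem, P(k | x) = π_k f_k(x) / Σ_j π_j f_j(x).
Since both observations come from the same component, the likelihood for component k is f_k(x₁)·f_k(x₂).
  f_1 = [0.175424] × [0.147648] = 0.025901
  f_2 = [0.0365276] × [0.0613054] = 0.00223934
  f_3 = [0.0272041] × [0.0482419] = 0.00131237
Weight by the priors:
  π_1·f_1 = 0.15 × 0.025901 = 0.00388516
  π_2·f_2 = 0.45 × 0.00223934 = 0.0010077
  π_3·f_3 = 0.40 × 0.00131237 = 0.00052495
Evidence: 0.00388516 + 0.0010077 + 0.00052495 = 0.00541781
So the posterior for Population 3 is 0.00052495 / 0.00541781 ≈ 0.0969.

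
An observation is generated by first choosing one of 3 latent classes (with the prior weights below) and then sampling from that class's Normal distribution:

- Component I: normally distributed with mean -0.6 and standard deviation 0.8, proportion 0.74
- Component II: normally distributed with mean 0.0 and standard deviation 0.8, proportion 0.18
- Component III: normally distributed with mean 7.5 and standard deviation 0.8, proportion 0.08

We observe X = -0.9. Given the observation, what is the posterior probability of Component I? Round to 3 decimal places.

0.878

By Bayes' theorem, P(k | x) = π_k f_k(x) / Σ_j π_j f_j(x).
Normal densities:
  L_I = (1/(0.8·√(2π)))·exp(−(-0.9−-0.6)²/(2·0.8²)) = 0.498678·exp(-0.07031) = 0.464819
  L_II = (1/(0.8·√(2π)))·exp(−(-0.9−0.0)²/(2·0.8²)) = 0.498678·exp(-0.63281) = 0.264846
  L_III = (1/(0.8·√(2π)))·exp(−(-0.9−7.5)²/(2·0.8²)) = 0.498678·exp(-55.12500) = 5.71922e-25
Weight by the priors:
  π_I·L_I = 0.74 × 0.464819 = 0.343966
  π_II·L_II = 0.18 × 0.264846 = 0.0476722
  π_III·L_III = 0.08 × 5.71922e-25 = 4.57538e-26
Evidence: 0.343966 + 0.0476722 + 4.57538e-26 = 0.391638
P(Component I | the observation) = 0.343966 / 0.391638 ≈ 0.878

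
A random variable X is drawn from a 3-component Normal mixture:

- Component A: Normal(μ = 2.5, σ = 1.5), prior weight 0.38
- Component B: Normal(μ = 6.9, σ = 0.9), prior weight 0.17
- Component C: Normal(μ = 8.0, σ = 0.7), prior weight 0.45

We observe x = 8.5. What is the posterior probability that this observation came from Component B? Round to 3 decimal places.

0.072

Posterior ∝ prior × likelihood, so P(k | x) ∝ π_k f_k(x); normalise over all components.
Evaluate each component's likelihood at the observed value:
  p_A = (1/(1.5·√(2π)))·exp(−(8.5−2.5)²/(2·1.5²)) = 0.265962·exp(-8.00000) = 8.92202e-05
  p_B = (1/(0.9·√(2π)))·exp(−(8.5−6.9)²/(2·0.9²)) = 0.443269·exp(-1.58025) = 0.0912799
  p_C = (1/(0.7·√(2π)))·exp(−(8.5−8.0)²/(2·0.7²)) = 0.569918·exp(-0.25510) = 0.441593
Prior × likelihood for each component:
  π_A·p_A = 0.38 × 8.92202e-05 = 3.39037e-05
  π_B·p_B = 0.17 × 0.0912799 = 0.0155176
  π_C·p_C = 0.45 × 0.441593 = 0.198717
Sum: 3.39037e-05 + 0.0155176 + 0.198717 = 0.214269
P(Component B | x) ≈ 0.072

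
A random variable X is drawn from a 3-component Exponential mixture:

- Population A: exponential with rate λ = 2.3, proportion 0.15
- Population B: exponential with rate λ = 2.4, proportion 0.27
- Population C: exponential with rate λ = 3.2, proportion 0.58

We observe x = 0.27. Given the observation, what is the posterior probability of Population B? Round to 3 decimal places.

Posterior ∝ prior × likelihood, so P(k | x) ∝ w_k f_k(x); normalise over all components.
Component likelihoods at x = 0.27:
  p_A = 2.3·e^(−2.3·0.27) = 2.3·e^(−0.6210) = 1.23604
  p_B = 2.4·e^(−2.4·0.27) = 2.4·e^(−0.6480) = 1.25542
  p_C = 3.2·e^(−3.2·0.27) = 3.2·e^(−0.8640) = 1.34871
Weight by the priors:
  w_A·p_A = 0.15 × 1.23604 = 0.185405
  w_B·p_B = 0.27 × 1.25542 = 0.338963
  w_C·p_C = 0.58 × 1.34871 = 0.782254
Marginal: 0.185405 + 0.338963 + 0.782254 = 1.30662
P(Population B | x) ≈ 0.259

0.259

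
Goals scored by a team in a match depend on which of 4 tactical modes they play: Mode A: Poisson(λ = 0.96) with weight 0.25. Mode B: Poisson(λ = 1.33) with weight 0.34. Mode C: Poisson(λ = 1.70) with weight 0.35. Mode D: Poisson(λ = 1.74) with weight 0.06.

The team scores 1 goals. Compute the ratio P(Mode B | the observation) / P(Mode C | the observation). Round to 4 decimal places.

Since P(k|x) ∝ P(Z=k) f_k(x), the posterior odds are P(Z=i) f_i(x) / (P(Z=j) f_j(x)).
Poisson probabilities:
  p_A = e^(−0.96)·0.96^1/1! = 0.367577
  p_B = e^(−1.33)·1.33^1/1! = 0.351755
  p_C = e^(−1.70)·1.70^1/1! = 0.310562
  p_D = e^(−1.74)·1.74^1/1! = 0.305405
Odds = (0.34/0.35) × (0.351755/0.310562) = 0.971429 × 1.13264 ≈ 1.1003

1.1003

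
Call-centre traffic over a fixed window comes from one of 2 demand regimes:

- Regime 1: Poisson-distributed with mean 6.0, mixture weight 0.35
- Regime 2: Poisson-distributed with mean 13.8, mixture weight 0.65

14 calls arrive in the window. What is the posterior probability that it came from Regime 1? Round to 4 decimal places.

P(component k | x) = π_k·f_k(x) / marginal(x), where marginal(x) = Σ_j π_j·f_j(x).
Evaluate each component's likelihood at the observed value:
  p_1 = 0.00222814
  p_2 = 0.105836
Weight by the priors:
  π_1·p_1 = 0.35 × 0.00222814 = 0.000779849
  π_2·p_2 = 0.65 × 0.105836 = 0.0687937
Marginal: 0.000779849 + 0.0687937 = 0.0695735
So the posterior for Regime 1 is 0.000779849 / 0.0695735 ≈ 0.0112.

0.0112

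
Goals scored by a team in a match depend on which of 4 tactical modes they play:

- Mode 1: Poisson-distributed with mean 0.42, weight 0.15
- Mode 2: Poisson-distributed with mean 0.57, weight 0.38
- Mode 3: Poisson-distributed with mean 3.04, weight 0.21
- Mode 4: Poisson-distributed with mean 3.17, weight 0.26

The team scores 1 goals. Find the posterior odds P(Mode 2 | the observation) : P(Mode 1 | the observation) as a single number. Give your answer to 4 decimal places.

Since P(k|x) ∝ w_k f_k(x), the posterior odds are w_i f_i(x) / (w_j f_j(x)).
Evaluate each component's likelihood at the observed value:
  L_1 = e^(−0.42)·0.42^1/1! = 0.27596
  L_2 = e^(−0.57)·0.57^1/1! = 0.32235
  L_3 = e^(−3.04)·3.04^1/1! = 0.145418
  L_4 = e^(−3.17)·3.17^1/1! = 0.133151
Posterior odds = (w_2·L_2) / (w_1·L_1) = (0.38·0.32235) / (0.15·0.27596) = 0.122493 / 0.0413939 ≈ 2.9592

2.9592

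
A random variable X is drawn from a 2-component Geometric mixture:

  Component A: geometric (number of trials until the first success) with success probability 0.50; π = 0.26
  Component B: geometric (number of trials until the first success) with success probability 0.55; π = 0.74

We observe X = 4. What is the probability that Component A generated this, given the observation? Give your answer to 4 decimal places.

0.3047

By Bayes' theorem, P(k | x) = π_k f_k(x) / Σ_j π_j f_j(x).
Component likelihoods at x = 4:
  p_A = 0.0625
  p_B = 0.0501187
Multiply by the mixture weights:
  π_A·p_A = 0.26 × 0.0625 = 0.01625
  π_B·p_B = 0.74 × 0.0501187 = 0.0370879
Sum: 0.01625 + 0.0370879 = 0.0533379
P(Component A | x) ≈ 0.3047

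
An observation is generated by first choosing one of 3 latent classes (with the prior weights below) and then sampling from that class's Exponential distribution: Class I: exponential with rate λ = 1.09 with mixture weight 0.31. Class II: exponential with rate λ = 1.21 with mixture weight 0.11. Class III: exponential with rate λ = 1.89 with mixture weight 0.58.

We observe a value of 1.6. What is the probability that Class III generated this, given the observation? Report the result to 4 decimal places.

0.4050

Apply Bayes' rule: the posterior for each component is proportional to its prior times its likelihood at x.
Evaluate each component's likelihood at the observed value:
  p_I = 0.190553
  p_II = 0.174579
  p_III = 0.0918661
Weight by the priors:
  π_I·p_I = 0.31 × 0.190553 = 0.0590716
  π_II·p_II = 0.11 × 0.174579 = 0.0192037
  π_III·p_III = 0.58 × 0.0918661 = 0.0532823
Denominator: 0.0590716 + 0.0192037 + 0.0532823 = 0.131558
Responsibility of Class III: 0.0532823 / 0.131558 ≈ 0.4050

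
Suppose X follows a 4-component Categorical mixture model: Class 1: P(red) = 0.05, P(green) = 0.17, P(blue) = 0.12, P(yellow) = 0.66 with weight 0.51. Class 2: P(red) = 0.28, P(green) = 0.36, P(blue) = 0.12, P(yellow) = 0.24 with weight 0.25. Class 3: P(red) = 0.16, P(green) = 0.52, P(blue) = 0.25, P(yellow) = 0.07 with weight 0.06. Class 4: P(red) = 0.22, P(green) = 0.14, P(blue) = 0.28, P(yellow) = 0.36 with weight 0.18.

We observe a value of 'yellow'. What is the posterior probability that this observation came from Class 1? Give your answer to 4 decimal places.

P(component k | x) = P(Z=k)·f_k(x) / marginal(x), where marginal(x) = Σ_j P(Z=j)·f_j(x).
Evaluate each component's likelihood at the observed value:
  f_1 = P(yellow | comp) = 0.66
  f_2 = P(yellow | comp) = 0.24
  f_3 = P(yellow | comp) = 0.07
  f_4 = P(yellow | comp) = 0.36
Prior × likelihood for each component:
  P(Z=1)·f_1 = 0.51 × 0.66 = 0.3366
  P(Z=2)·f_2 = 0.25 × 0.24 = 0.06
  P(Z=3)·f_3 = 0.06 × 0.07 = 0.0042
  P(Z=4)·f_4 = 0.18 × 0.36 = 0.0648
Denominator: 0.3366 + 0.06 + 0.0042 + 0.0648 = 0.4656
So the posterior for Class 1 is 0.3366 / 0.4656 ≈ 0.7229.

0.7229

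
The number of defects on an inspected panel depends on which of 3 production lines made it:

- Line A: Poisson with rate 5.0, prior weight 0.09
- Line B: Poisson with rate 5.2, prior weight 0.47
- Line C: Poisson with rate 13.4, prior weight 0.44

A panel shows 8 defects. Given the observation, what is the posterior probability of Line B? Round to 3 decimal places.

0.598

By Bayes' theorem, P(k | x) = w_k f_k(x) / Σ_j w_j f_j(x).
Poisson probabilities:
  L_A = 0.065278
  L_B = 0.0731434
  L_C = 0.0390636
Unnormalised posteriors:
  w_A·L_A = 0.09 × 0.065278 = 0.00587502
  w_B·L_B = 0.47 × 0.0731434 = 0.0343774
  w_C·L_C = 0.44 × 0.0390636 = 0.017188
Denominator: 0.00587502 + 0.0343774 + 0.017188 = 0.0574404
Responsibility of Line B: 0.0343774 / 0.0574404 ≈ 0.598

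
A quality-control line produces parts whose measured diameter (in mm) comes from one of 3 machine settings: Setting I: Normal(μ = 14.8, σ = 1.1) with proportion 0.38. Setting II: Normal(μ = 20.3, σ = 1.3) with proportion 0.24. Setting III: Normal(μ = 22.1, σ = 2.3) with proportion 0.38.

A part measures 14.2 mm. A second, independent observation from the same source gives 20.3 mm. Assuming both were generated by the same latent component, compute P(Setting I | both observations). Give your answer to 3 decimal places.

The responsibility of component k is π_k f_k(x) divided by Σ_j π_j f_j(x).
Since both observations come from the same component, the likelihood for component k is f_k(x₁)·f_k(x₂).
  f_I = [(1/(1.1·√(2π)))·exp(−(14.2−14.8)²/(2·1.1²)) = 0.362675·exp(-0.14876) = 0.312544] × [1.35156e-06] = 4.22423e-07
  f_II = [(1/(1.3·√(2π)))·exp(−(14.2−20.3)²/(2·1.3²)) = 0.306879·exp(-11.00888) = 5.08011e-06] × [0.306879] = 1.55898e-06
  f_III = [(1/(2.3·√(2π)))·exp(−(14.2−22.1)²/(2·2.3²)) = 0.173453·exp(-5.89887) = 0.000475705] × [0.127698] = 6.07466e-05
Multiply by the mixture weights:
  π_I·f_I = 0.38 × 4.22423e-07 = 1.60521e-07
  π_II·f_II = 0.24 × 1.55898e-06 = 3.74154e-07
  π_III·f_III = 0.38 × 6.07466e-05 = 2.30837e-05
Sum: 1.60521e-07 + 3.74154e-07 + 2.30837e-05 = 2.36184e-05
P(Setting I | x₁,x₂) = 1.60521e-07 / 2.36184e-05 ≈ 0.007

0.007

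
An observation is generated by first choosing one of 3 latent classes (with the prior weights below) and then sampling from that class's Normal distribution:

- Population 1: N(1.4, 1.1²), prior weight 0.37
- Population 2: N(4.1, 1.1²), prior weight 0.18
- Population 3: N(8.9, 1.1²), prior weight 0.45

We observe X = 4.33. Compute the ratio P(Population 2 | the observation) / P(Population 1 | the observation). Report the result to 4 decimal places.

Posterior odds = (π_i f_i(x)) / (π_j f_j(x)); the normalising sum cancels.
Component likelihoods at x = 4.33:
  f_1 = (1/(1.1·√(2π)))·exp(−(4.33−1.4)²/(2·1.1²)) = 0.362675·exp(-3.54748) = 0.010444
  f_2 = (1/(1.1·√(2π)))·exp(−(4.33−4.1)²/(2·1.1²)) = 0.362675·exp(-0.02186) = 0.354833
  f_3 = (1/(1.1·√(2π)))·exp(−(4.33−8.9)²/(2·1.1²)) = 0.362675·exp(-8.63012) = 6.47891e-05
Odds = (0.18/0.37) × (0.354833/0.010444) = 0.486486 × 33.9748 ≈ 16.5283

16.5283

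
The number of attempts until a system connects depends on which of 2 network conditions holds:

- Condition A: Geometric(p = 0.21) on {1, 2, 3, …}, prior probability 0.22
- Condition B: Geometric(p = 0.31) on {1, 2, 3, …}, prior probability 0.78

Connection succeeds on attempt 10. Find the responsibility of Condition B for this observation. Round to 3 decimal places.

0.608

By Bayes' theorem, P(k | x) = P(Z=k) f_k(x) / Σ_j P(Z=j) f_j(x).
Evaluate each component's likelihood at the observed value:
  f_A = 0.21·(1−0.21)^9 = 0.21·0.119852 = 0.0251688
  f_B = 0.31·(1−0.31)^9 = 0.31·0.0354521 = 0.0109901
Unnormalised posteriors:
  P(Z=A)·f_A = 0.22 × 0.0251688 = 0.00553714
  P(Z=B)·f_B = 0.78 × 0.0109901 = 0.00857231
Marginal: 0.00553714 + 0.00857231 = 0.0141095
P(Condition B | 10) = 0.00857231 / 0.0141095 ≈ 0.608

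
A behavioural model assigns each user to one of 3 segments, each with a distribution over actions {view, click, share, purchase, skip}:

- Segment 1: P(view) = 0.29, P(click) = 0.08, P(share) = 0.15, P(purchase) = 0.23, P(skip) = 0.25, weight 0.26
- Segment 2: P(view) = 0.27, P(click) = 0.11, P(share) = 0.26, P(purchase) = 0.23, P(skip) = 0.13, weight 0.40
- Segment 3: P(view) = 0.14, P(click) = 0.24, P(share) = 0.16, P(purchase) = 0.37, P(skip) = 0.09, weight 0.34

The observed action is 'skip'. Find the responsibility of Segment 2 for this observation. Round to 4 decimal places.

By Bayes' theorem, P(k | x) = P(Z=k) f_k(x) / Σ_j P(Z=j) f_j(x).
Component likelihoods at x = 'skip':
  f_1 = P(skip | comp) = 0.25
  f_2 = P(skip | comp) = 0.13
  f_3 = P(skip | comp) = 0.09
Weight by the priors:
  P(Z=1)·f_1 = 0.26 × 0.25 = 0.065
  P(Z=2)·f_2 = 0.40 × 0.13 = 0.052
  P(Z=3)·f_3 = 0.34 × 0.09 = 0.0306
Evidence: 0.065 + 0.052 + 0.0306 = 0.1476
P(Segment 2 | the observation) = 0.052 / 0.1476 ≈ 0.3523

0.3523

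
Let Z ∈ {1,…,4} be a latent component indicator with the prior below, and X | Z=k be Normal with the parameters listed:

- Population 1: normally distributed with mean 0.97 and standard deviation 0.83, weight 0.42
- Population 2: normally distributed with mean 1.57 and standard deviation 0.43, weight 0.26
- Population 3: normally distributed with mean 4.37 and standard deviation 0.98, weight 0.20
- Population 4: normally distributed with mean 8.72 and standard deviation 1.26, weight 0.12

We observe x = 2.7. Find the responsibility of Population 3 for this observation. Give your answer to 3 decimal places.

0.384

Apply Bayes' rule: the posterior for each component is proportional to its prior times its likelihood at x.
Component likelihoods at x = 2.7:
  f_1 = 0.0547575
  f_2 = 0.0293661
  f_3 = 0.0953041
  f_4 = 3.49691e-06
Weight by the priors:
  P(Z=1)·f_1 = 0.42 × 0.0547575 = 0.0229982
  P(Z=2)·f_2 = 0.26 × 0.0293661 = 0.00763517
  P(Z=3)·f_3 = 0.20 × 0.0953041 = 0.0190608
  P(Z=4)·f_4 = 0.12 × 3.49691e-06 = 4.19629e-07
Marginal: 0.0229982 + 0.00763517 + 0.0190608 + 4.19629e-07 = 0.0496946
P(Population 3 | 2.7) = 0.0190608 / 0.0496946 ≈ 0.384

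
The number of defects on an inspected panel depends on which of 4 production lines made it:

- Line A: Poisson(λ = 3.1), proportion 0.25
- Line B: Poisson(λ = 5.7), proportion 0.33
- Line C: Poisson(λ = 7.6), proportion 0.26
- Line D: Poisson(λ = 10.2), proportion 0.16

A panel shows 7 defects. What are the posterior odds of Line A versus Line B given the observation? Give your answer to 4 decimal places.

The posterior odds equal the prior odds times the likelihood ratio: (P(Z=i)/P(Z=j))·(f_i(x)/f_j(x)).
Poisson probabilities:
  f_A = e^(−3.1)·3.1^7/7! = 0.0245917
  f_B = e^(−5.7)·5.7^7/7! = 0.129782
  f_C = e^(−7.6)·7.6^7/7! = 0.145421
  f_D = e^(−10.2)·10.2^7/7! = 0.0847163
0.00614792 / 0.0428281 ≈ 0.1435

0.1435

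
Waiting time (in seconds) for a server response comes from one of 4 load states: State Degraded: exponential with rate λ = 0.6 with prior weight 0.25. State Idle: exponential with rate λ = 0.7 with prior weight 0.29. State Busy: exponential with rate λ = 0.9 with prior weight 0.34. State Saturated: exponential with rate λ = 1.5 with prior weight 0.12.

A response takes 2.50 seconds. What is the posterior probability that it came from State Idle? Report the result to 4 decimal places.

By Bayes' theorem, P(k | x) = P(Z=k) f_k(x) / Σ_j P(Z=j) f_j(x).
Evaluate each component's likelihood at the observed value:
  L_Degraded = 0.6·e^(−0.6·2.50) = 0.6·e^(−1.5000) = 0.133878
  L_Idle = 0.7·e^(−0.7·2.50) = 0.7·e^(−1.7500) = 0.121642
  L_Busy = 0.9·e^(−0.9·2.50) = 0.9·e^(−2.2500) = 0.0948593
  L_Saturated = 1.5·e^(−1.5·2.50) = 1.5·e^(−3.7500) = 0.0352766
Weight by the priors:
  P(Z=Degraded)·L_Degraded = 0.25 × 0.133878 = 0.0334695
  P(Z=Idle)·L_Idle = 0.29 × 0.121642 = 0.0352761
  P(Z=Busy)·L_Busy = 0.34 × 0.0948593 = 0.0322522
  P(Z=Saturated)·L_Saturated = 0.12 × 0.0352766 = 0.00423319
Marginal: 0.0334695 + 0.0352761 + 0.0322522 + 0.00423319 = 0.105231
So the posterior for State Idle is 0.0352761 / 0.105231 ≈ 0.3352.

0.3352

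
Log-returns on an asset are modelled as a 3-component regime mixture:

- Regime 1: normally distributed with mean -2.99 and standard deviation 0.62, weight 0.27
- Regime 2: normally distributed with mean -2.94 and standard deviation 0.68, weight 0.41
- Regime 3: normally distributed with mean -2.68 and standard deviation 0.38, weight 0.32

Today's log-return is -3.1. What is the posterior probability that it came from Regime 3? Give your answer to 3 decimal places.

0.311

P(component k | x) = π_k·f_k(x) / marginal(x), where marginal(x) = Σ_j π_j·f_j(x).
Evaluate each component's likelihood at the observed value:
  f_1 = (1/(0.62·√(2π)))·exp(−(-3.1−-2.99)²/(2·0.62²)) = 0.643455·exp(-0.01574) = 0.633407
  f_2 = (1/(0.68·√(2π)))·exp(−(-3.1−-2.94)²/(2·0.68²)) = 0.586680·exp(-0.02768) = 0.570662
  f_3 = (1/(0.38·√(2π)))·exp(−(-3.1−-2.68)²/(2·0.38²)) = 1.049848·exp(-0.61080) = 0.569978
Unnormalised posteriors:
  π_1·f_1 = 0.27 × 0.633407 = 0.17102
  π_2·f_2 = 0.41 × 0.570662 = 0.233972
  π_3·f_3 = 0.32 × 0.569978 = 0.182393
Evidence: 0.17102 + 0.233972 + 0.182393 = 0.587384
Responsibility of Regime 3: 0.182393 / 0.587384 ≈ 0.311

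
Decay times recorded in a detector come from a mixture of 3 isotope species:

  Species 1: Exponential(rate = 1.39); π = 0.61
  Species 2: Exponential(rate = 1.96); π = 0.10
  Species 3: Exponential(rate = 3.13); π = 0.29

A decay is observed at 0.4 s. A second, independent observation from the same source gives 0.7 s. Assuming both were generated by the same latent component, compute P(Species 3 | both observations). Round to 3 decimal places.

Posterior ∝ prior × likelihood, so P(k | x) ∝ w_k f_k(x); normalise over all components.
Since both observations come from the same component, the likelihood for component k is f_k(x₁)·f_k(x₂).
  f_1 = [0.797163] × [0.525347] = 0.418787
  f_2 = [0.894889] × [0.497055] = 0.444809
  f_3 = [0.894968] × [0.349949] = 0.313194
Unnormalised posteriors:
  w_1·f_1 = 0.61 × 0.418787 = 0.25546
  w_2·f_2 = 0.10 × 0.444809 = 0.0444809
  w_3·f_3 = 0.29 × 0.313194 = 0.0908261
Marginal: 0.25546 + 0.0444809 + 0.0908261 = 0.390767
So the posterior for Species 3 is 0.0908261 / 0.390767 ≈ 0.232.

0.232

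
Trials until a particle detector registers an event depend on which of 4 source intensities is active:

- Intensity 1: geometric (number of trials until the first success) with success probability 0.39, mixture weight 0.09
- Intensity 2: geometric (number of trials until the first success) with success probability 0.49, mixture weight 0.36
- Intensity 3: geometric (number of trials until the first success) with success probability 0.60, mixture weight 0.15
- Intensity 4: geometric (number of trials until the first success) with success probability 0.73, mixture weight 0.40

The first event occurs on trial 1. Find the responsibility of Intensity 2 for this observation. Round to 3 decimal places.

0.297

By Bayes' theorem, P(k | x) = w_k f_k(x) / Σ_j w_j f_j(x).
Geometric probabilities:
  f_1 = 0.39
  f_2 = 0.49
  f_3 = 0.6
  f_4 = 0.73
Weight by the priors:
  w_1·f_1 = 0.09 × 0.39 = 0.0351
  w_2·f_2 = 0.36 × 0.49 = 0.1764
  w_3·f_3 = 0.15 × 0.6 = 0.09
  w_4·f_4 = 0.40 × 0.73 = 0.292
Marginal: 0.0351 + 0.1764 + 0.09 + 0.292 = 0.5935
P(Intensity 2 | 1) ≈ 0.297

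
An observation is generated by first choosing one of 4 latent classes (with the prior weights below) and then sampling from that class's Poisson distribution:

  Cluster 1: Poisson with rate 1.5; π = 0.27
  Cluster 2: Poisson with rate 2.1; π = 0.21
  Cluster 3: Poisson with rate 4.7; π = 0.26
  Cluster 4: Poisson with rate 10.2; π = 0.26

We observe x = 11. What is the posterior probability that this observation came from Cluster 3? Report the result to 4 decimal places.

0.0464

Posterior ∝ prior × likelihood, so P(k | x) ∝ π_k f_k(x); normalise over all components.
Poisson probabilities:
  p_1 = e^(−1.5)·1.5^11/11! = 4.83511e-07
  p_2 = e^(−2.1)·2.1^11/11! = 1.07458e-05
  p_3 = e^(−4.7)·4.7^11/11! = 0.00563296
  p_4 = e^(−10.2)·10.2^11/11! = 0.115782
Unnormalised posteriors:
  π_1·p_1 = 0.27 × 4.83511e-07 = 1.30548e-07
  π_2·p_2 = 0.21 × 1.07458e-05 = 2.25661e-06
  π_3·p_3 = 0.26 × 0.00563296 = 0.00146457
  π_4·p_4 = 0.26 × 0.115782 = 0.0301034
Evidence: 1.30548e-07 + 2.25661e-06 + 0.00146457 + 0.0301034 = 0.0315704
Responsibility of Cluster 3: 0.00146457 / 0.0315704 ≈ 0.0464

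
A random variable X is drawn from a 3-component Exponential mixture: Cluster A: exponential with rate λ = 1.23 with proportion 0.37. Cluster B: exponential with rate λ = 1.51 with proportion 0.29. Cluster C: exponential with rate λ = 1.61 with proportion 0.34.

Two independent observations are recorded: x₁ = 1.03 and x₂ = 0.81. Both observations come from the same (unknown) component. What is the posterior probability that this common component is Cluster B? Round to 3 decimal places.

0.284

The responsibility of component k is π_k f_k(x) divided by Σ_j π_j f_j(x).
Since both observations come from the same component, the likelihood for component k is f_k(x₁)·f_k(x₂).
  p_A = [0.346495] × [0.454169] = 0.157367
  p_B = [0.3188] × [0.444418] = 0.141681
  p_C = [0.306645] × [0.436981] = 0.133998
Unnormalised posteriors:
  π_A·p_A = 0.37 × 0.157367 = 0.058226
  π_B·p_B = 0.29 × 0.141681 = 0.0410873
  π_C·p_C = 0.34 × 0.133998 = 0.0455593
Normaliser: 0.058226 + 0.0410873 + 0.0455593 = 0.144873
So the posterior for Cluster B is 0.0410873 / 0.144873 ≈ 0.284.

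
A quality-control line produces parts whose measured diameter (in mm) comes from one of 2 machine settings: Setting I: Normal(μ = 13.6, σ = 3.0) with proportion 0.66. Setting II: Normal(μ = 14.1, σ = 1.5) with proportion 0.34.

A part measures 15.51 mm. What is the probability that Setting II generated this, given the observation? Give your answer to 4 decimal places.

Posterior ∝ prior × likelihood, so P(k | x) ∝ w_k f_k(x); normalise over all components.
Normal densities:
  p_I = (1/(3.0·√(2π)))·exp(−(15.51−13.6)²/(2·3.0²)) = 0.132981·exp(-0.20267) = 0.108585
  p_II = (1/(1.5·√(2π)))·exp(−(15.51−14.1)²/(2·1.5²)) = 0.265962·exp(-0.44180) = 0.170981
Unnormalised posteriors:
  w_I·p_I = 0.66 × 0.108585 = 0.071666
  w_II·p_II = 0.34 × 0.170981 = 0.0581335
Marginal: 0.071666 + 0.0581335 = 0.1298
So the posterior for Setting II is 0.0581335 / 0.1298 ≈ 0.4479.

0.4479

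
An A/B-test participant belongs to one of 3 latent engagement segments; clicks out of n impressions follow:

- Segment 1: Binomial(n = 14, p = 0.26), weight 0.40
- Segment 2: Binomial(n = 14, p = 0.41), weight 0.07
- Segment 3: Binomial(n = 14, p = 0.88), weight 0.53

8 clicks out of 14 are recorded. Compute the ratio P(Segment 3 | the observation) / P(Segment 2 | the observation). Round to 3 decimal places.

The posterior odds equal the prior odds times the likelihood ratio: (π_i/π_j)·(f_i(x)/f_j(x)).
Binomial probabilities:
  L_1 = 0.0102975
  L_2 = 0.101144
  L_3 = 0.00322481
0.00170915 / 0.00708005 ≈ 0.241

0.241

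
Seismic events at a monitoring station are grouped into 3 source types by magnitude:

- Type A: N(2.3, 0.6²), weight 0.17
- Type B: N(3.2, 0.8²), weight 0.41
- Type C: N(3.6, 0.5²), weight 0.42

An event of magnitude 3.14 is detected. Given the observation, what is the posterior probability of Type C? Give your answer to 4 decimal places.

Apply Bayes' rule: the posterior for each component is proportional to its prior times its likelihood at x.
Normal densities:
  L_A = 0.249546
  L_B = 0.497277
  L_C = 0.522573
Weight by the priors:
  π_A·L_A = 0.17 × 0.249546 = 0.0424228
  π_B·L_B = 0.41 × 0.497277 = 0.203884
  π_C·L_C = 0.42 × 0.522573 = 0.21948
Normaliser: 0.0424228 + 0.203884 + 0.21948 = 0.465787
Responsibility of Type C: 0.21948 / 0.465787 ≈ 0.4712

0.4712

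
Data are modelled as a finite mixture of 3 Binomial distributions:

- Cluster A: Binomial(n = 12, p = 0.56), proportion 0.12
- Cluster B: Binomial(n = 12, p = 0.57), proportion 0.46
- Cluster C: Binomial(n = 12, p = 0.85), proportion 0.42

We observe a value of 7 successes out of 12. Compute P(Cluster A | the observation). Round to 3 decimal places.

0.194

P(component k | x) = π_k·f_k(x) / marginal(x), where marginal(x) = Σ_j π_j·f_j(x).
Binomial probabilities:
  L_A = C(12,7)·0.56^7·0.44^5 = 792·0.0172709·0.0164916 = 0.225582
  L_B = C(12,7)·0.57^7·0.43^5 = 792·0.019549·0.0147008 = 0.22761
  L_C = C(12,7)·0.85^7·0.15^5 = 792·0.320577·7.59375e-05 = 0.0192803
Weight by the priors:
  π_A·L_A = 0.12 × 0.225582 = 0.0270699
  π_B·L_B = 0.46 × 0.22761 = 0.104701
  π_C·L_C = 0.42 × 0.0192803 = 0.00809773
Sum: 0.0270699 + 0.104701 + 0.00809773 = 0.139868
P(Cluster A | data) ≈ 0.194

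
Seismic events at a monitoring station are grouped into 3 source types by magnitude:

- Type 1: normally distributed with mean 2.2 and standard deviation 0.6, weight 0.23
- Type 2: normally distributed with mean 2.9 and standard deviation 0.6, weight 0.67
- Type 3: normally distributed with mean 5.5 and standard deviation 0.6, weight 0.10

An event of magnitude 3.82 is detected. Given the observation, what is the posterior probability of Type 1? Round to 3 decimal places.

0.028

The responsibility of component k is π_k f_k(x) divided by Σ_j π_j f_j(x).
Component likelihoods at x = 3.82:
  p_1 = (1/(0.6·√(2π)))·exp(−(3.82−2.2)²/(2·0.6²)) = 0.664904·exp(-3.64500) = 0.0173682
  p_2 = (1/(0.6·√(2π)))·exp(−(3.82−2.9)²/(2·0.6²)) = 0.664904·exp(-1.17556) = 0.205221
  p_3 = (1/(0.6·√(2π)))·exp(−(3.82−5.5)²/(2·0.6²)) = 0.664904·exp(-3.92000) = 0.0131924
Prior × likelihood for each component:
  π_1·p_1 = 0.23 × 0.0173682 = 0.00399469
  π_2·p_2 = 0.67 × 0.205221 = 0.137498
  π_3·p_3 = 0.10 × 0.0131924 = 0.00131924
Sum: 0.00399469 + 0.137498 + 0.00131924 = 0.142812
Responsibility of Type 1: 0.00399469 / 0.142812 ≈ 0.028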